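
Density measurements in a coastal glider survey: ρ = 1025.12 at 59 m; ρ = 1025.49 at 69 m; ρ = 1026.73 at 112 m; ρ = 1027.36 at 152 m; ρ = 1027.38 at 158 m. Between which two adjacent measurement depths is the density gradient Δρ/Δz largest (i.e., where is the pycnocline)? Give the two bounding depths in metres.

Compute the density gradient over each adjacent pair:
  59–69 m: Δρ/Δz = 0.37/10 = 0.037 kg m⁻⁴
  69–112 m: Δρ/Δz = 1.24/43 = 0.029 kg m⁻⁴
  112–152 m: Δρ/Δz = 0.63/40 = 0.016 kg m⁻⁴
  152–158 m: Δρ/Δz = 0.02/6 = 3.3 × 10⁻³ kg m⁻⁴
The largest gradient is in the 59–69 m interval — the pycnocline.

59–69 m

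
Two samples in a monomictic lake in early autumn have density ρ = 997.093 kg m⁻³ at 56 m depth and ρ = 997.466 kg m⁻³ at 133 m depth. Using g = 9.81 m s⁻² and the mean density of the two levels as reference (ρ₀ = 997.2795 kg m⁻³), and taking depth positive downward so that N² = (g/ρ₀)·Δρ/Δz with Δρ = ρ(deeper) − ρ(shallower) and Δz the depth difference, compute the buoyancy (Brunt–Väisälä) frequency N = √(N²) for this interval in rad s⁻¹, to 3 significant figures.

Δρ = 997.466 − 997.093 = 0.373 kg m⁻³ over Δz = 133 − 56 = 77 m.
N² = (9.81/997.2795) × (0.373/77) = 4.7651 × 10⁻⁵ s⁻².
N = √(4.7651 × 10⁻⁵) = 6.9030 × 10⁻³ rad s⁻¹ ≈ 6.90 × 10⁻³ rad s⁻¹.
Since Δρ > 0 the layer is stably stratified.

6.90 × 10⁻³ rad s⁻¹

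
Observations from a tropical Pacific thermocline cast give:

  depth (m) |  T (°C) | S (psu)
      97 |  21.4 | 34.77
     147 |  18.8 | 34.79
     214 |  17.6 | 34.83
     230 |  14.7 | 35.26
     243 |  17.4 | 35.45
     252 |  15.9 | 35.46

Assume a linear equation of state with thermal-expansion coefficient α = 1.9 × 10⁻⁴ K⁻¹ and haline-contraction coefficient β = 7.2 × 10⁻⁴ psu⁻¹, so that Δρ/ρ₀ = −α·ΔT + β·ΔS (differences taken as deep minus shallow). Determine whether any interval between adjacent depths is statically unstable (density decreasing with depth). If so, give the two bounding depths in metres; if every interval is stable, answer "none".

230–243 m

Evaluate Δρ/ρ₀ = −αΔT + βΔS across each adjacent pair:
  97–147 m: −αΔT+βΔS = −(1.9 × 10⁻⁴)(-2.6)+(7.2 × 10⁻⁴)(+0.02) = 5.1 × 10⁻⁴ → stable
  147–214 m: −αΔT+βΔS = −(1.9 × 10⁻⁴)(-1.2)+(7.2 × 10⁻⁴)(+0.04) = 2.6 × 10⁻⁴ → stable
  214–230 m: −αΔT+βΔS = −(1.9 × 10⁻⁴)(-2.9)+(7.2 × 10⁻⁴)(+0.43) = 8.6 × 10⁻⁴ → stable
  230–243 m: −αΔT+βΔS = −(1.9 × 10⁻⁴)(+2.7)+(7.2 × 10⁻⁴)(+0.19) = -3.8 × 10⁻⁴ → UNSTABLE
  243–252 m: −αΔT+βΔS = −(1.9 × 10⁻⁴)(-1.5)+(7.2 × 10⁻⁴)(+0.01) = 2.9 × 10⁻⁴ → stable
The 230–243 m interval has Δρ < 0: lighter water underlies denser water.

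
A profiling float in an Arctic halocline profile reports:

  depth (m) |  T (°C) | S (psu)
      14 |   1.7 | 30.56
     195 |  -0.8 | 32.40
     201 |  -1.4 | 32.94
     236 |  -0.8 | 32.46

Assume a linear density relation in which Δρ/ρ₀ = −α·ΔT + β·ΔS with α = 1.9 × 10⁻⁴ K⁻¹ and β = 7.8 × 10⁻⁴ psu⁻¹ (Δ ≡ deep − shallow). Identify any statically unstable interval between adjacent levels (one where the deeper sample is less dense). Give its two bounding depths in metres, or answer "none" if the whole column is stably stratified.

Evaluate Δρ/ρ₀ = −αΔT + βΔS across each adjacent pair:
  14–195 m: −αΔT+βΔS = −(1.9 × 10⁻⁴)(-2.5)+(7.8 × 10⁻⁴)(+1.84) = 1.9 × 10⁻³ → stable
  195–201 m: −αΔT+βΔS = −(1.9 × 10⁻⁴)(-0.6)+(7.8 × 10⁻⁴)(+0.54) = 5.4 × 10⁻⁴ → stable
  201–236 m: −αΔT+βΔS = −(1.9 × 10⁻⁴)(+0.6)+(7.8 × 10⁻⁴)(-0.48) = -4.9 × 10⁻⁴ → UNSTABLE
The 201–236 m interval has Δρ < 0: lighter water underlies denser water.

201–236 m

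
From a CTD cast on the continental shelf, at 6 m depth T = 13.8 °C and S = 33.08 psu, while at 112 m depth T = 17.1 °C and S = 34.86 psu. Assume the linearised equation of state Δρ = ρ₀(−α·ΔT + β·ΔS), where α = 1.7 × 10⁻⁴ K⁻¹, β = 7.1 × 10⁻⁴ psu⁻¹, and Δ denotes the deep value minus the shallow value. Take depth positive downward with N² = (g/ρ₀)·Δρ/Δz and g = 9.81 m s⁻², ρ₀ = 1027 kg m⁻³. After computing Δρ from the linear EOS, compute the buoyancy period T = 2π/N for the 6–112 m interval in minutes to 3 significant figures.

ΔT = +3.3 K, ΔS = +1.78 psu (deep − shallow).
Δρ/ρ₀ = −αΔT + βΔS = -5.61 × 10⁻⁴ + 1.2638 × 10⁻³ = 7.028 × 10⁻⁴, so Δρ ≈ 0.7218 kg m⁻³.
N² = (g/ρ₀)·Δρ/Δz = g·(Δρ/ρ₀)/Δz = 9.81 × 7.028 × 10⁻⁴ / 106 = 6.5042 × 10⁻⁵ s⁻².
N = √(6.5042 × 10⁻⁵) = 8.0649 × 10⁻³ rad s⁻¹ → T = 2π/N = 779.08 s = 12.985 min ≈ 13.0 min.

13.0 min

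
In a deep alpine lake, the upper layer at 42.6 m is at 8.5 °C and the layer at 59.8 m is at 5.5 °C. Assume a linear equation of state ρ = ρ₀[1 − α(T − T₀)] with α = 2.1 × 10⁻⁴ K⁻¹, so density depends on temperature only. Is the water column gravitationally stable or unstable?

stable

ΔT = 5.5 − 8.5 = -3.0 K, so Δρ/ρ₀ = −αΔT = 6.30 × 10⁻⁴.
Δρ/ρ₀ > 0, so Δρ > 0: deeper water is denser → statically stable.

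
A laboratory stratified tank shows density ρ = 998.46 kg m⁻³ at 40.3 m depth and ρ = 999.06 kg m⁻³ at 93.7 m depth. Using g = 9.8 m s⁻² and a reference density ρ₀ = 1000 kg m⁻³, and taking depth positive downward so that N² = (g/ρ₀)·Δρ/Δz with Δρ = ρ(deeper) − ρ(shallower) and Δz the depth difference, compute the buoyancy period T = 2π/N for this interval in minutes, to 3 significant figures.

Δρ = 999.06 − 998.46 = 0.60 kg m⁻³ over Δz = 93.7 − 40.3 = 53.4 m.
N² = (9.8/1000) × (0.60/53.4) = 1.1011 × 10⁻⁴ s⁻².
N = √(1.1011 × 10⁻⁴) = 0.010493 rad s⁻¹, so T = 2π/N = 598.80 s = 9.9800 min ≈ 9.98 min.
A positive N² confirms static stability across the interval.

9.98 min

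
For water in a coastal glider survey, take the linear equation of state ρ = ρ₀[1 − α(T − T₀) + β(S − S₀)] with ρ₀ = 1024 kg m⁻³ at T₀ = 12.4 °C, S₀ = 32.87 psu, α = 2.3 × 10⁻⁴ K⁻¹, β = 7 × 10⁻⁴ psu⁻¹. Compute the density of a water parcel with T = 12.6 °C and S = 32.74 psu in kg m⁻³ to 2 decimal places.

T − T₀ = +0.2 K, S − S₀ = -0.13 psu.
Bracket = 1 − α·(+0.2) + β·(-0.13) = 1 + (-1.37 × 10⁻⁴) = 0.9998630.
ρ = 1024 × 0.9998630 = 1023.86 kg m⁻³.

1023.86 kg m⁻³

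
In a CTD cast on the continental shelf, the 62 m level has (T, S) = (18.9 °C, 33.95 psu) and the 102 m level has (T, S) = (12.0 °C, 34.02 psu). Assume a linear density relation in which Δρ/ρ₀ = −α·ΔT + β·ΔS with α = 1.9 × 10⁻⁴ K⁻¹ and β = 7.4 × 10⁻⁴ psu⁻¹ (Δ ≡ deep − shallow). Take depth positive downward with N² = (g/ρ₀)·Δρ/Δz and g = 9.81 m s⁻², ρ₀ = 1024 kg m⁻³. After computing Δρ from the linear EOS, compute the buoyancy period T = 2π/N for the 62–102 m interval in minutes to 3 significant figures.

ΔT = -6.9 K, ΔS = +0.07 psu (deep − shallow).
Δρ/ρ₀ = −αΔT + βΔS = 1.311 × 10⁻³ + 5.18 × 10⁻⁵ = 1.3628 × 10⁻³, so Δρ ≈ 1.396 kg m⁻³.
N² = (g/ρ₀)·Δρ/Δz = g·(Δρ/ρ₀)/Δz = 9.81 × 1.3628 × 10⁻³ / 40 = 3.3423 × 10⁻⁴ s⁻².
N = √(3.3423 × 10⁻⁴) = 0.018282 rad s⁻¹ → T = 2π/N = 343.68 s = 5.7280 min ≈ 5.73 min.

5.73 min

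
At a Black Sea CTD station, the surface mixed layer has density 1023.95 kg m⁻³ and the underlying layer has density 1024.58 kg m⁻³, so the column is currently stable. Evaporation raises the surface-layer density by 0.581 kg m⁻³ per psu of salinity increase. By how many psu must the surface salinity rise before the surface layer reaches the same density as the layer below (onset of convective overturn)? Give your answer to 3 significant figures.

Density deficit of the surface layer: 1024.58 − 1023.95 = 0.63 kg m⁻³.
Required change = 0.63 / 0.581 = 1.08 psu.

1.08 psu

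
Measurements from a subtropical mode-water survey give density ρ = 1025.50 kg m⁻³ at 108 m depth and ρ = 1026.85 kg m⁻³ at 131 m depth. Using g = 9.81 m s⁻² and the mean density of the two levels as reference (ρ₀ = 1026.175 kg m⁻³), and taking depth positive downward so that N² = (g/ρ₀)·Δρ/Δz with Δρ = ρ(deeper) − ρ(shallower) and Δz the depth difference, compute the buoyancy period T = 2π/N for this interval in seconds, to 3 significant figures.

265 s

Δρ = 1026.85 − 1025.50 = 1.35 kg m⁻³ over Δz = 131 − 108 = 23 m.
N² = (9.81/1026.175) × (1.35/23) = 5.6112 × 10⁻⁴ s⁻².
N = √(5.6112 × 10⁻⁴) = 0.023688 rad s⁻¹, so T = 2π/N = 265.25 s ≈ 265 s.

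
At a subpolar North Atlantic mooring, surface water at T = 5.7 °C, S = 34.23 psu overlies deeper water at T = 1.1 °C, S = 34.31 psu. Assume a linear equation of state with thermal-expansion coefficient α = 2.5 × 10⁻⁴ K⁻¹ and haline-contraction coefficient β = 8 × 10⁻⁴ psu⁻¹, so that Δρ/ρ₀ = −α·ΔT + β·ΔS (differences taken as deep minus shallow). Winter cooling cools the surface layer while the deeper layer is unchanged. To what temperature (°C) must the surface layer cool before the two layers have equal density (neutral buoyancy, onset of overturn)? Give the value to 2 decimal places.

Neutral buoyancy requires Δρ = 0, i.e. −α(T_deep − T_surf′) + β(S_deep − S_surf) = 0.
T_surf′ = T_deep − (β/α)·ΔS = 1.1 − (8 × 10⁻⁴/2.5 × 10⁻⁴)·(+0.08) = 0.8440 °C.
Cooling required: 5.7 − (0.8440) = 4.8560 °C.

0.84 °C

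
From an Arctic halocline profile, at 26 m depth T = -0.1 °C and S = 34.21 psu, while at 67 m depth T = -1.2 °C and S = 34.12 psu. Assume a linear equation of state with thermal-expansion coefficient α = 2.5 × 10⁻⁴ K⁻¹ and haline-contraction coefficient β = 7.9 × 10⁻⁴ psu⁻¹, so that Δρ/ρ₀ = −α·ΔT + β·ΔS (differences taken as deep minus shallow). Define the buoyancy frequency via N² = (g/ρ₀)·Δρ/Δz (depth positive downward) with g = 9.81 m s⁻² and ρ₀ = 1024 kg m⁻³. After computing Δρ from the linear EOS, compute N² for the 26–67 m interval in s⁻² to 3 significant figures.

4.88 × 10⁻⁵ s⁻²

ΔT = -1.1 K, ΔS = -0.09 psu (deep − shallow).
Δρ/ρ₀ = −αΔT + βΔS = 2.75 × 10⁻⁴ − 7.11 × 10⁻⁵ = 2.039 × 10⁻⁴, so Δρ ≈ 0.2088 kg m⁻³.
N² = (g/ρ₀)·Δρ/Δz = g·(Δρ/ρ₀)/Δz = 9.81 × 2.039 × 10⁻⁴ / 41 = 4.8787 × 10⁻⁵ s⁻² ≈ 4.88 × 10⁻⁵ s⁻².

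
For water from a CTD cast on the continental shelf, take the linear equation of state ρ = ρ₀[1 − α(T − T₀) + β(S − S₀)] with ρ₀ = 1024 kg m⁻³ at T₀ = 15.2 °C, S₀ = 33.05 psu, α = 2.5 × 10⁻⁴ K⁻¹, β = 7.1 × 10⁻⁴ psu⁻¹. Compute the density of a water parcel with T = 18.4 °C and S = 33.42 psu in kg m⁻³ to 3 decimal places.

1023.450 kg m⁻³

T − T₀ = +3.2 K, S − S₀ = +0.37 psu.
Bracket = 1 − α·(+3.2) + β·(+0.37) = 1 + (-5.373 × 10⁻⁴) = 0.9994627.
ρ = 1024 × 0.9994627 = 1023.450 kg m⁻³.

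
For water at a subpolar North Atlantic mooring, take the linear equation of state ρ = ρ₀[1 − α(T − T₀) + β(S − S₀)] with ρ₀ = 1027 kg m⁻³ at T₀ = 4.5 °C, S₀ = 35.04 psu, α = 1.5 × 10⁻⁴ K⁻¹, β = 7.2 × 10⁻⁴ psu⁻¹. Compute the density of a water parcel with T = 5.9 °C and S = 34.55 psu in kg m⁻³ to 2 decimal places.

1026.42 kg m⁻³

T − T₀ = +1.4 K, S − S₀ = -0.49 psu.
Bracket = 1 − α·(+1.4) + β·(-0.49) = 1 + (-5.628 × 10⁻⁴) = 0.9994372.
ρ = 1027 × 0.9994372 = 1026.42 kg m⁻³.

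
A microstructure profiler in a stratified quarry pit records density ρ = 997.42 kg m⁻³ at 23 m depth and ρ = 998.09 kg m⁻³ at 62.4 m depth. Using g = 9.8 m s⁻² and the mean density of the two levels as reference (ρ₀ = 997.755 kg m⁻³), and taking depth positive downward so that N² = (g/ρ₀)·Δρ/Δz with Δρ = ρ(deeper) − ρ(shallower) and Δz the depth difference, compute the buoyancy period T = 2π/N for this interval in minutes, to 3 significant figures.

8.10 min

Δρ = 998.09 − 997.42 = 0.67 kg m⁻³ over Δz = 62.4 − 23 = 39.4 m.
N² = (9.8/997.755) × (0.67/39.4) = 1.6702 × 10⁻⁴ s⁻².
N = √(1.6702 × 10⁻⁴) = 0.012924 rad s⁻¹, so T = 2π/N = 486.16 s = 8.1027 min ≈ 8.10 min.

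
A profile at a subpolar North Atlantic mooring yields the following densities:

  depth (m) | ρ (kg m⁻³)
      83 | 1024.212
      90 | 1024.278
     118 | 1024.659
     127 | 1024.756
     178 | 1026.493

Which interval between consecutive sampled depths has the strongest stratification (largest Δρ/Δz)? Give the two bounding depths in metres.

Compute the density gradient over each adjacent pair:
  83–90 m: Δρ/Δz = 0.066/7 = 9.4 × 10⁻³ kg m⁻⁴
  90–118 m: Δρ/Δz = 0.381/28 = 0.014 kg m⁻⁴
  118–127 m: Δρ/Δz = 0.097/9 = 0.011 kg m⁻⁴
  127–178 m: Δρ/Δz = 1.737/51 = 0.034 kg m⁻⁴
The largest gradient is in the 127–178 m interval — the pycnocline.

127–178 m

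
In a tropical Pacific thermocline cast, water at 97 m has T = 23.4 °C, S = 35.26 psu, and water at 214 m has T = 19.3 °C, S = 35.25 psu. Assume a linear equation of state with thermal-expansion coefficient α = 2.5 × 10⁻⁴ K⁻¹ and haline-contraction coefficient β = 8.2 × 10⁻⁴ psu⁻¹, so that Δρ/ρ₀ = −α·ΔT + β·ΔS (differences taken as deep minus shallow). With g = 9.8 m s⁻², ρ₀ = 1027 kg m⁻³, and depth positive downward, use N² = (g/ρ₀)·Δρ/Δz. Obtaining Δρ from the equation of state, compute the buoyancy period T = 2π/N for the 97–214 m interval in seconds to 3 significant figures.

681 s

ΔT = -4.1 K, ΔS = -0.01 psu (deep − shallow).
Δρ/ρ₀ = −αΔT + βΔS = 1.025 × 10⁻³ − 8.20 × 10⁻⁶ = 1.0168 × 10⁻³, so Δρ ≈ 1.044 kg m⁻³.
N² = (g/ρ₀)·Δρ/Δz = g·(Δρ/ρ₀)/Δz = 9.8 × 1.0168 × 10⁻³ / 117 = 8.5168 × 10⁻⁵ s⁻².
N = √(8.5168 × 10⁻⁵) = 9.2287 × 10⁻³ rad s⁻¹ → T = 2π/N = 680.83 s ≈ 681 s.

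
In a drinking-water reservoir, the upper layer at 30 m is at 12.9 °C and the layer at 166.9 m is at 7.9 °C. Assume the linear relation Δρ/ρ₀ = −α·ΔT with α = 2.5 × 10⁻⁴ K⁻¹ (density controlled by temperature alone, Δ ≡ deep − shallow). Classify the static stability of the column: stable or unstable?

stable

ΔT = 7.9 − 12.9 = -5.0 K, so Δρ/ρ₀ = −αΔT = 1.25 × 10⁻³.
Δρ/ρ₀ > 0, so Δρ > 0: deeper water is denser → statically stable.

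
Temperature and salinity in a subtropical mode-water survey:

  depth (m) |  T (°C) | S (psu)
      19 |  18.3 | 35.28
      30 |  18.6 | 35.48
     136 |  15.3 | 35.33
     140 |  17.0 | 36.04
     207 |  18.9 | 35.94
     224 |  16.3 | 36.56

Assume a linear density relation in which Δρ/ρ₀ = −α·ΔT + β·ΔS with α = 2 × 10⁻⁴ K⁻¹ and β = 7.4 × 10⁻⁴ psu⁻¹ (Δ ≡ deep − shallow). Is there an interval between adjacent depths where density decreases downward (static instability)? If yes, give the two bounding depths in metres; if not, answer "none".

140–207 m

Evaluate Δρ/ρ₀ = −αΔT + βΔS across each adjacent pair:
  19–30 m: −αΔT+βΔS = −(2 × 10⁻⁴)(+0.3)+(7.4 × 10⁻⁴)(+0.20) = 8.8 × 10⁻⁵ → stable
  30–136 m: −αΔT+βΔS = −(2 × 10⁻⁴)(-3.3)+(7.4 × 10⁻⁴)(-0.15) = 5.5 × 10⁻⁴ → stable
  136–140 m: −αΔT+βΔS = −(2 × 10⁻⁴)(+1.7)+(7.4 × 10⁻⁴)(+0.71) = 1.9 × 10⁻⁴ → stable
  140–207 m: −αΔT+βΔS = −(2 × 10⁻⁴)(+1.9)+(7.4 × 10⁻⁴)(-0.10) = -4.5 × 10⁻⁴ → UNSTABLE
  207–224 m: −αΔT+βΔS = −(2 × 10⁻⁴)(-2.6)+(7.4 × 10⁻⁴)(+0.62) = 9.8 × 10⁻⁴ → stable
The 140–207 m interval has Δρ < 0: lighter water underlies denser water.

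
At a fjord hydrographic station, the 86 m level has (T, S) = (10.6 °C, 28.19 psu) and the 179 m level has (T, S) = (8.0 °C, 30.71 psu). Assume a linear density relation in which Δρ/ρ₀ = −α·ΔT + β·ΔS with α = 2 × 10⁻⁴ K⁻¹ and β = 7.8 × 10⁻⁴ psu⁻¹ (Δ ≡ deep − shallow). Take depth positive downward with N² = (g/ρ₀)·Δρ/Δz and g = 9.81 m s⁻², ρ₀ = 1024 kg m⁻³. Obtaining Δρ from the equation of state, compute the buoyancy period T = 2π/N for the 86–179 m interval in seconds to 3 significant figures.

ΔT = -2.6 K, ΔS = +2.52 psu (deep − shallow).
Δρ/ρ₀ = −αΔT + βΔS = 5.20 × 10⁻⁴ + 1.9656 × 10⁻³ = 2.4856 × 10⁻³, so Δρ ≈ 2.545 kg m⁻³.
N² = (g/ρ₀)·Δρ/Δz = g·(Δρ/ρ₀)/Δz = 9.81 × 2.4856 × 10⁻³ / 93 = 2.6219 × 10⁻⁴ s⁻².
N = √(2.6219 × 10⁻⁴) = 0.016192 rad s⁻¹ → T = 2π/N = 388.04 s ≈ 388 s.

388 s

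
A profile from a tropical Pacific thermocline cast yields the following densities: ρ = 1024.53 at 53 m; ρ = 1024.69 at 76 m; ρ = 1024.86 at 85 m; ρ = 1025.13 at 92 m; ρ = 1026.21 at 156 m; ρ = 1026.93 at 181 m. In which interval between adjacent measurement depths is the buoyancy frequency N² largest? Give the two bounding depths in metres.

85–92 m

Compute the density gradient over each adjacent pair:
  53–76 m: Δρ/Δz = 0.16/23 = 7.0 × 10⁻³ kg m⁻⁴
  76–85 m: Δρ/Δz = 0.17/9 = 0.019 kg m⁻⁴
  85–92 m: Δρ/Δz = 0.27/7 = 0.039 kg m⁻⁴
  92–156 m: Δρ/Δz = 1.08/64 = 0.017 kg m⁻⁴
  156–181 m: Δρ/Δz = 0.72/25 = 0.029 kg m⁻⁴
The largest gradient is in the 85–92 m interval — the pycnocline.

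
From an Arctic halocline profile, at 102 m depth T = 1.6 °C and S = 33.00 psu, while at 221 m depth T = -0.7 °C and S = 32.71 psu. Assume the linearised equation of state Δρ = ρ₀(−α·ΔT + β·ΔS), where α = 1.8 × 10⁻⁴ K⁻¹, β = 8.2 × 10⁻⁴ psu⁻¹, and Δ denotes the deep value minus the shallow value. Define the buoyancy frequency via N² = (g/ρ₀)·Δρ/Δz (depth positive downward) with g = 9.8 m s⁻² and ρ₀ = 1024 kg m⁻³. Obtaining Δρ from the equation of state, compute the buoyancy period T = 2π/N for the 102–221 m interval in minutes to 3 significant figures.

ΔT = -2.3 K, ΔS = -0.29 psu (deep − shallow).
Δρ/ρ₀ = −αΔT + βΔS = 4.14 × 10⁻⁴ − 2.378 × 10⁻⁴ = 1.762 × 10⁻⁴, so Δρ ≈ 0.1804 kg m⁻³.
N² = (g/ρ₀)·Δρ/Δz = g·(Δρ/ρ₀)/Δz = 9.8 × 1.762 × 10⁻⁴ / 119 = 1.4511 × 10⁻⁵ s⁻².
N = √(1.4511 × 10⁻⁵) = 3.8093 × 10⁻³ rad s⁻¹ → T = 2π/N = 1.6494 × 10³ s = 27.490 min ≈ 27.5 min.

27.5 min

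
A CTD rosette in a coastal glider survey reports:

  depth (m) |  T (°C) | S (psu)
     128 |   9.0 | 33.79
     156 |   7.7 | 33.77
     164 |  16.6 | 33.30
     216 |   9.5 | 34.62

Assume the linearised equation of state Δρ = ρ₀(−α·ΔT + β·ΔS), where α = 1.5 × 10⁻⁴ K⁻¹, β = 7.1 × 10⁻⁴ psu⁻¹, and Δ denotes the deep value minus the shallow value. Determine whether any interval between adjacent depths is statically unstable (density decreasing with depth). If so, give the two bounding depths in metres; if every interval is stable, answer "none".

156–164 m

Evaluate Δρ/ρ₀ = −αΔT + βΔS across each adjacent pair:
  128–156 m: −αΔT+βΔS = −(1.5 × 10⁻⁴)(-1.3)+(7.1 × 10⁻⁴)(-0.02) = 1.8 × 10⁻⁴ → stable
  156–164 m: −αΔT+βΔS = −(1.5 × 10⁻⁴)(+8.9)+(7.1 × 10⁻⁴)(-0.47) = -1.7 × 10⁻³ → UNSTABLE
  164–216 m: −αΔT+βΔS = −(1.5 × 10⁻⁴)(-7.1)+(7.1 × 10⁻⁴)(+1.32) = 2.0 × 10⁻³ → stable
The 156–164 m interval has Δρ < 0: lighter water underlies denser water.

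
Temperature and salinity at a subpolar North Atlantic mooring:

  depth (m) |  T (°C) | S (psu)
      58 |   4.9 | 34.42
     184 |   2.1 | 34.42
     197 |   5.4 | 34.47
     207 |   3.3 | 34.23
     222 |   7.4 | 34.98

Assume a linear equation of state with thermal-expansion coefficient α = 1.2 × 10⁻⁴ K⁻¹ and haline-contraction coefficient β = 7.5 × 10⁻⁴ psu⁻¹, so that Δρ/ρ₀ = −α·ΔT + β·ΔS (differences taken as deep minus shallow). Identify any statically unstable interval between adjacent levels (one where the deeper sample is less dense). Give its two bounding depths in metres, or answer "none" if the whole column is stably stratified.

184–197 m

Evaluate Δρ/ρ₀ = −αΔT + βΔS across each adjacent pair:
  58–184 m: −αΔT+βΔS = −(1.2 × 10⁻⁴)(-2.8)+(7.5 × 10⁻⁴)(+0.00) = 3.4 × 10⁻⁴ → stable
  184–197 m: −αΔT+βΔS = −(1.2 × 10⁻⁴)(+3.3)+(7.5 × 10⁻⁴)(+0.05) = -3.6 × 10⁻⁴ → UNSTABLE
  197–207 m: −αΔT+βΔS = −(1.2 × 10⁻⁴)(-2.1)+(7.5 × 10⁻⁴)(-0.24) = 7.2 × 10⁻⁵ → stable
  207–222 m: −αΔT+βΔS = −(1.2 × 10⁻⁴)(+4.1)+(7.5 × 10⁻⁴)(+0.75) = 7.1 × 10⁻⁵ → stable
The 184–197 m interval has Δρ < 0: lighter water underlies denser water.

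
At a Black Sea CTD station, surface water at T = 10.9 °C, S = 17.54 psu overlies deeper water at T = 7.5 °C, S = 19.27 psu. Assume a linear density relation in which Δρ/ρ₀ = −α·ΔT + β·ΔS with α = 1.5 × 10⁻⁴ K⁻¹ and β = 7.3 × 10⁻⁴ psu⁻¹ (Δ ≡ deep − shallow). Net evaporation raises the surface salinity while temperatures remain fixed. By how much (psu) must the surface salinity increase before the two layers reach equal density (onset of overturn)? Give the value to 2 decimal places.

2.43 psu

Neutral buoyancy requires −α(T_deep − T_surf) + β(S_deep − S_surf′) = 0.
S_surf′ = S_deep − (α/β)·ΔT = 19.27 − (1.5 × 10⁻⁴/7.3 × 10⁻⁴)·(-3.4) = 19.9686 psu.
Increase required: 19.9686 − 17.54 = 2.4286 psu.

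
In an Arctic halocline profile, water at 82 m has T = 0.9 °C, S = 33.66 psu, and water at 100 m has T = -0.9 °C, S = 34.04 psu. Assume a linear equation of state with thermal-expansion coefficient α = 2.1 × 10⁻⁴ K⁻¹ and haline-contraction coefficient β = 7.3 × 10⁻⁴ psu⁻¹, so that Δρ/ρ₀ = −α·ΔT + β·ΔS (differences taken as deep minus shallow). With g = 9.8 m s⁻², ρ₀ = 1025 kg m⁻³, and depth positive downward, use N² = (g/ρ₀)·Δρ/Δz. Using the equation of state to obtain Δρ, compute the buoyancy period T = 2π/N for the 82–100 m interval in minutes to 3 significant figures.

ΔT = -1.8 K, ΔS = +0.38 psu (deep − shallow).
Δρ/ρ₀ = −αΔT + βΔS = 3.78 × 10⁻⁴ + 2.774 × 10⁻⁴ = 6.554 × 10⁻⁴, so Δρ ≈ 0.6718 kg m⁻³.
N² = (g/ρ₀)·Δρ/Δz = g·(Δρ/ρ₀)/Δz = 9.8 × 6.554 × 10⁻⁴ / 18 = 3.5683 × 10⁻⁴ s⁻².
N = √(3.5683 × 10⁻⁴) = 0.018890 rad s⁻¹ → T = 2π/N = 332.62 s = 5.5437 min ≈ 5.54 min.

5.54 min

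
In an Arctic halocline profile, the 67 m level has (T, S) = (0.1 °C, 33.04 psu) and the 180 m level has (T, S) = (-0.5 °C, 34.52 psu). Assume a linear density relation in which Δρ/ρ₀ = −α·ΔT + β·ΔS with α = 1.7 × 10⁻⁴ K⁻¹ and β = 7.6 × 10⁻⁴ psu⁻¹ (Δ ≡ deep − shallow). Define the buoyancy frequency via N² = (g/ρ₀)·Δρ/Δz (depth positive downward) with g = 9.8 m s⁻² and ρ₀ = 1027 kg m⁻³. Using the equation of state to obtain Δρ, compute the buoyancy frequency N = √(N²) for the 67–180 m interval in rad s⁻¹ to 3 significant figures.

0.0103 rad s⁻¹

ΔT = -0.6 K, ΔS = +1.48 psu (deep − shallow).
Δρ/ρ₀ = −αΔT + βΔS = 1.02 × 10⁻⁴ + 1.1248 × 10⁻³ = 1.2268 × 10⁻³, so Δρ ≈ 1.260 kg m⁻³.
N² = (g/ρ₀)·Δρ/Δz = g·(Δρ/ρ₀)/Δz = 9.8 × 1.2268 × 10⁻³ / 113 = 1.0640 × 10⁻⁴ s⁻².
N = √(1.0640 × 10⁻⁴) = 0.010315 rad s⁻¹ ≈ 0.0103 rad s⁻¹.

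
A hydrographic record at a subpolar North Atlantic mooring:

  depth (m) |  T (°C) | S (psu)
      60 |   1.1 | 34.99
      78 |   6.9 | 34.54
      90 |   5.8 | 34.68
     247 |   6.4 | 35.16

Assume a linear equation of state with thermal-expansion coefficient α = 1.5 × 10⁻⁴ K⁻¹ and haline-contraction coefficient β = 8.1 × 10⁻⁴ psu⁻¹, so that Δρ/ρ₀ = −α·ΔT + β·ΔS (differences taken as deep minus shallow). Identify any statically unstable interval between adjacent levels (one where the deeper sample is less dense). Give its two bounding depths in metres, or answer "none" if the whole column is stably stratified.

Evaluate Δρ/ρ₀ = −αΔT + βΔS across each adjacent pair:
  60–78 m: −αΔT+βΔS = −(1.5 × 10⁻⁴)(+5.8)+(8.1 × 10⁻⁴)(-0.45) = -1.2 × 10⁻³ → UNSTABLE
  78–90 m: −αΔT+βΔS = −(1.5 × 10⁻⁴)(-1.1)+(8.1 × 10⁻⁴)(+0.14) = 2.8 × 10⁻⁴ → stable
  90–247 m: −αΔT+βΔS = −(1.5 × 10⁻⁴)(+0.6)+(8.1 × 10⁻⁴)(+0.48) = 3.0 × 10⁻⁴ → stable
The 60–78 m interval has Δρ < 0: lighter water underlies denser water.

60–78 m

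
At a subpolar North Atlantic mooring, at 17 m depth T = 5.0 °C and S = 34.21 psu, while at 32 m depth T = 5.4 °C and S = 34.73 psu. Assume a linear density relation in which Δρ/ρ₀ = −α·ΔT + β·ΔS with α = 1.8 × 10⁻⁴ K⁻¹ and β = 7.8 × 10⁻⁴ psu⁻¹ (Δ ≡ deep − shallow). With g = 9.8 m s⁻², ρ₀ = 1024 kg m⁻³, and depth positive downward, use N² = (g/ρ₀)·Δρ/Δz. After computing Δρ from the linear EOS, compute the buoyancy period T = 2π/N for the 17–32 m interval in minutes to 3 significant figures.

7.09 min

ΔT = +0.4 K, ΔS = +0.52 psu (deep − shallow).
Δρ/ρ₀ = −αΔT + βΔS = -7.20 × 10⁻⁵ + 4.056 × 10⁻⁴ = 3.336 × 10⁻⁴, so Δρ ≈ 0.3416 kg m⁻³.
N² = (g/ρ₀)·Δρ/Δz = g·(Δρ/ρ₀)/Δz = 9.8 × 3.336 × 10⁻⁴ / 15 = 2.1795 × 10⁻⁴ s⁻².
N = √(2.1795 × 10⁻⁴) = 0.014763 rad s⁻¹ → T = 2π/N = 425.60 s = 7.0933 min ≈ 7.09 min.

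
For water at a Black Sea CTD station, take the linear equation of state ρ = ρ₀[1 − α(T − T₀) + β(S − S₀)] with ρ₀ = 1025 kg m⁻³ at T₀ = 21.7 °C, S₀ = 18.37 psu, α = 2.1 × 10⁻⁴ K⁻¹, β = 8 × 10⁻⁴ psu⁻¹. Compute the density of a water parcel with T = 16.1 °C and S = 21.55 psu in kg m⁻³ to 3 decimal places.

T − T₀ = -5.6 K, S − S₀ = +3.18 psu.
Bracket = 1 − α·(-5.6) + β·(+3.18) = 1 + (3.72 × 10⁻³) = 1.0037200.
ρ = 1025 × 1.0037200 = 1028.813 kg m⁻³.

1028.813 kg m⁻³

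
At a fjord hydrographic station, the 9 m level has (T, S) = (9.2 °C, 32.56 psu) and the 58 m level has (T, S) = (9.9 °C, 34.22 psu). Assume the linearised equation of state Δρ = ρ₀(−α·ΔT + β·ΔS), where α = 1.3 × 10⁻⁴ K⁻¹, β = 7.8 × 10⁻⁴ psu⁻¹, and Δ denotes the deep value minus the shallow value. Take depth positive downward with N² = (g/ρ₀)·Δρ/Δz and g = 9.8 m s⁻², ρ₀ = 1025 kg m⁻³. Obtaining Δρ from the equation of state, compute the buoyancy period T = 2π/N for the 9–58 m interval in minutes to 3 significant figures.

ΔT = +0.7 K, ΔS = +1.66 psu (deep − shallow).
Δρ/ρ₀ = −αΔT + βΔS = -9.10 × 10⁻⁵ + 1.2948 × 10⁻³ = 1.2038 × 10⁻³, so Δρ ≈ 1.234 kg m⁻³.
N² = (g/ρ₀)·Δρ/Δz = g·(Δρ/ρ₀)/Δz = 9.8 × 1.2038 × 10⁻³ / 49 = 2.4076 × 10⁻⁴ s⁻².
N = √(2.4076 × 10⁻⁴) = 0.015516 rad s⁻¹ → T = 2π/N = 404.95 s = 6.7492 min ≈ 6.75 min.

6.75 min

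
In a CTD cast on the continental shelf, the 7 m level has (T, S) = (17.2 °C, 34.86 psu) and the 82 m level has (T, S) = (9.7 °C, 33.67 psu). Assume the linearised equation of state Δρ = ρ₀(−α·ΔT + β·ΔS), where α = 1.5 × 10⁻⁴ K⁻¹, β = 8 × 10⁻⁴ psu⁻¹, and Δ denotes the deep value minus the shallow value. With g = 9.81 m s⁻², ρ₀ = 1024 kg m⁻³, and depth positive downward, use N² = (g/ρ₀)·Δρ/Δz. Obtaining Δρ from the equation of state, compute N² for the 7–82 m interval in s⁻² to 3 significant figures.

ΔT = -7.5 K, ΔS = -1.19 psu (deep − shallow).
Δρ/ρ₀ = −αΔT + βΔS = 1.125 × 10⁻³ − 9.52 × 10⁻⁴ = 1.73 × 10⁻⁴, so Δρ ≈ 0.1772 kg m⁻³.
N² = (g/ρ₀)·Δρ/Δz = g·(Δρ/ρ₀)/Δz = 9.81 × 1.73 × 10⁻⁴ / 75 = 2.2628 × 10⁻⁵ s⁻² ≈ 2.26 × 10⁻⁵ s⁻².

2.26 × 10⁻⁵ s⁻²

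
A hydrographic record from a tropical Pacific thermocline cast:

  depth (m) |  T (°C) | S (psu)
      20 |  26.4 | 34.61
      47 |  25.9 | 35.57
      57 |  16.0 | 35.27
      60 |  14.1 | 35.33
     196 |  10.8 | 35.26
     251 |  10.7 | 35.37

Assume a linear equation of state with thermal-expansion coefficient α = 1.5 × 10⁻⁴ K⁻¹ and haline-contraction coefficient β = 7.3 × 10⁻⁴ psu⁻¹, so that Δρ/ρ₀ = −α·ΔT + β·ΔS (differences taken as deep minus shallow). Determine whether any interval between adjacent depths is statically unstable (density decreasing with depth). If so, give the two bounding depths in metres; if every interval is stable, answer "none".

none

Evaluate Δρ/ρ₀ = −αΔT + βΔS across each adjacent pair:
  20–47 m: −αΔT+βΔS = −(1.5 × 10⁻⁴)(-0.5)+(7.3 × 10⁻⁴)(+0.96) = 7.8 × 10⁻⁴ → stable
  47–57 m: −αΔT+βΔS = −(1.5 × 10⁻⁴)(-9.9)+(7.3 × 10⁻⁴)(-0.30) = 1.3 × 10⁻³ → stable
  57–60 m: −αΔT+βΔS = −(1.5 × 10⁻⁴)(-1.9)+(7.3 × 10⁻⁴)(+0.06) = 3.3 × 10⁻⁴ → stable
  60–196 m: −αΔT+βΔS = −(1.5 × 10⁻⁴)(-3.3)+(7.3 × 10⁻⁴)(-0.07) = 4.4 × 10⁻⁴ → stable
  196–251 m: −αΔT+βΔS = −(1.5 × 10⁻⁴)(-0.1)+(7.3 × 10⁻⁴)(+0.11) = 9.5 × 10⁻⁵ → stable
Every interval has Δρ > 0: the column is stably stratified throughout.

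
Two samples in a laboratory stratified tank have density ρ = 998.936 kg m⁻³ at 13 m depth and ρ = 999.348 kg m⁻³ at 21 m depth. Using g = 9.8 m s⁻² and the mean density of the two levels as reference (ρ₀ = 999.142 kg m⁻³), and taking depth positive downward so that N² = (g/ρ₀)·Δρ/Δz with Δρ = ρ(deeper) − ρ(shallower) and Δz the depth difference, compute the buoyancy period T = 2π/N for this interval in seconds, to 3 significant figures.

280 s

Δρ = 999.348 − 998.936 = 0.412 kg m⁻³ over Δz = 21 − 13 = 8 m.
N² = (9.8/999.142) × (0.412/8) = 5.0513 × 10⁻⁴ s⁻².
N = √(5.0513 × 10⁻⁴) = 0.022475 rad s⁻¹, so T = 2π/N = 279.56 s ≈ 280 s.
Since Δρ > 0 the layer is stably stratified.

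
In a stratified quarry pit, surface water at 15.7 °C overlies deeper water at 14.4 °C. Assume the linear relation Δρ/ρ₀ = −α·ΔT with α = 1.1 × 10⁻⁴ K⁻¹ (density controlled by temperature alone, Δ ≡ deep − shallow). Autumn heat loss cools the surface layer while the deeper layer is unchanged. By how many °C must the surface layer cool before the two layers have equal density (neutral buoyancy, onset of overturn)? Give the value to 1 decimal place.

With temperature the only control, equal density requires T_surf′ = T_deep.
T_surf′ = 14.4 °C.
Cooling required: 15.7 − 14.4 = 1.3 °C.

1.3 °C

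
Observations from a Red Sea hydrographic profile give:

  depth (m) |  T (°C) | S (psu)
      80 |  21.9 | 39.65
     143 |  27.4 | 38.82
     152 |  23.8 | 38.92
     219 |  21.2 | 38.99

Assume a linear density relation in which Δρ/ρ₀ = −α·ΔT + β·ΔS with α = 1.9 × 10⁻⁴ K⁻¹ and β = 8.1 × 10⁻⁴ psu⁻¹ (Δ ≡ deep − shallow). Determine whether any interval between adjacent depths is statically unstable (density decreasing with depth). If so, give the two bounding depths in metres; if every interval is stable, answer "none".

Evaluate Δρ/ρ₀ = −αΔT + βΔS across each adjacent pair:
  80–143 m: −αΔT+βΔS = −(1.9 × 10⁻⁴)(+5.5)+(8.1 × 10⁻⁴)(-0.83) = -1.7 × 10⁻³ → UNSTABLE
  143–152 m: −αΔT+βΔS = −(1.9 × 10⁻⁴)(-3.6)+(8.1 × 10⁻⁴)(+0.10) = 7.7 × 10⁻⁴ → stable
  152–219 m: −αΔT+βΔS = −(1.9 × 10⁻⁴)(-2.6)+(8.1 × 10⁻⁴)(+0.07) = 5.5 × 10⁻⁴ → stable
The 80–143 m interval has Δρ < 0: lighter water underlies denser water.

80–143 m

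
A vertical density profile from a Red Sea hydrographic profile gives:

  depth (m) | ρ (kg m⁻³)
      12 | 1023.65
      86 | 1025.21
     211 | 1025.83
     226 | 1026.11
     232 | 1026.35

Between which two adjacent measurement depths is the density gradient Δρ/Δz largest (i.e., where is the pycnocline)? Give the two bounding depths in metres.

226–232 m

Compute the density gradient over each adjacent pair:
  12–86 m: Δρ/Δz = 1.56/74 = 0.021 kg m⁻⁴
  86–211 m: Δρ/Δz = 0.62/125 = 5.0 × 10⁻³ kg m⁻⁴
  211–226 m: Δρ/Δz = 0.28/15 = 0.019 kg m⁻⁴
  226–232 m: Δρ/Δz = 0.24/6 = 0.040 kg m⁻⁴
The largest gradient is in the 226–232 m interval — the pycnocline.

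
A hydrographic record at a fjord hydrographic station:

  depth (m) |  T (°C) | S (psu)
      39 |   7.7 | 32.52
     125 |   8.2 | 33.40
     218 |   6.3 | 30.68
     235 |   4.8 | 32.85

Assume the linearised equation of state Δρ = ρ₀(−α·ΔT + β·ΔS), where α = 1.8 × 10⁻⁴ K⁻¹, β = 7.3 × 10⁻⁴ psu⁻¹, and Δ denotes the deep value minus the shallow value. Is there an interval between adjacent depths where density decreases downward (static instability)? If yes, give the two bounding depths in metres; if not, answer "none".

Evaluate Δρ/ρ₀ = −αΔT + βΔS across each adjacent pair:
  39–125 m: −αΔT+βΔS = −(1.8 × 10⁻⁴)(+0.5)+(7.3 × 10⁻⁴)(+0.88) = 5.5 × 10⁻⁴ → stable
  125–218 m: −αΔT+βΔS = −(1.8 × 10⁻⁴)(-1.9)+(7.3 × 10⁻⁴)(-2.72) = -1.6 × 10⁻³ → UNSTABLE
  218–235 m: −αΔT+βΔS = −(1.8 × 10⁻⁴)(-1.5)+(7.3 × 10⁻⁴)(+2.17) = 1.9 × 10⁻³ → stable
The 125–218 m interval has Δρ < 0: lighter water underlies denser water.

125–218 m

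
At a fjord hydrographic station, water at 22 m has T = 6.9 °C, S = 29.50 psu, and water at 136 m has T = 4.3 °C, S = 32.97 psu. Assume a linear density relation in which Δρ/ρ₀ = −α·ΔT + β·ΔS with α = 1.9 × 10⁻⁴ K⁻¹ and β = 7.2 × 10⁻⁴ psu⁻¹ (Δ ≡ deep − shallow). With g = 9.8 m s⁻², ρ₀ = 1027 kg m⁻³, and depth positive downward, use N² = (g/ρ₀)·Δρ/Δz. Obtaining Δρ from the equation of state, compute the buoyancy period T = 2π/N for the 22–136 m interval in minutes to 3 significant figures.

ΔT = -2.6 K, ΔS = +3.47 psu (deep − shallow).
Δρ/ρ₀ = −αΔT + βΔS = 4.94 × 10⁻⁴ + 2.4984 × 10⁻³ = 2.9924 × 10⁻³, so Δρ ≈ 3.073 kg m⁻³.
N² = (g/ρ₀)·Δρ/Δz = g·(Δρ/ρ₀)/Δz = 9.8 × 2.9924 × 10⁻³ / 114 = 2.5724 × 10⁻⁴ s⁻².
N = √(2.5724 × 10⁻⁴) = 0.016039 rad s⁻¹ → T = 2π/N = 391.74 s = 6.5290 min ≈ 6.53 min.

6.53 min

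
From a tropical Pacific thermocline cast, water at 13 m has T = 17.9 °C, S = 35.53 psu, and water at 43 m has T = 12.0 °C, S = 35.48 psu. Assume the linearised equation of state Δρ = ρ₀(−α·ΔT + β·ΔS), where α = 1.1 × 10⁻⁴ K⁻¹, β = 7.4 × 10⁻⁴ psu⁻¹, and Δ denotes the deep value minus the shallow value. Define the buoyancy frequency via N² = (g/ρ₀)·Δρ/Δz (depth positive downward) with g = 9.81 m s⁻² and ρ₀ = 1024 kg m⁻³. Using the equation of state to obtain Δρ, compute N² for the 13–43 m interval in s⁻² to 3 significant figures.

2.00 × 10⁻⁴ s⁻²

ΔT = -5.9 K, ΔS = -0.05 psu (deep − shallow).
Δρ/ρ₀ = −αΔT + βΔS = 6.49 × 10⁻⁴ − 3.70 × 10⁻⁵ = 6.12 × 10⁻⁴, so Δρ ≈ 0.6267 kg m⁻³.
N² = (g/ρ₀)·Δρ/Δz = g·(Δρ/ρ₀)/Δz = 9.81 × 6.12 × 10⁻⁴ / 30 = 2.0012 × 10⁻⁴ s⁻² ≈ 2.00 × 10⁻⁴ s⁻².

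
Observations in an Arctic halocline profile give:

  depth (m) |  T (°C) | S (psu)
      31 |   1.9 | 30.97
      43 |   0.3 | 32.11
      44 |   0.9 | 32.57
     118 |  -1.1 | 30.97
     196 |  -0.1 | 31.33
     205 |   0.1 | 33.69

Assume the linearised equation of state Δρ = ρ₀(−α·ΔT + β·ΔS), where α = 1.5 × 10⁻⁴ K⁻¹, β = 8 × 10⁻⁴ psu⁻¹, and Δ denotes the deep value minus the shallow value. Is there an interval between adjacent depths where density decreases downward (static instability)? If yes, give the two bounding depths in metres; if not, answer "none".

Evaluate Δρ/ρ₀ = −αΔT + βΔS across each adjacent pair:
  31–43 m: −αΔT+βΔS = −(1.5 × 10⁻⁴)(-1.6)+(8 × 10⁻⁴)(+1.14) = 1.2 × 10⁻³ → stable
  43–44 m: −αΔT+βΔS = −(1.5 × 10⁻⁴)(+0.6)+(8 × 10⁻⁴)(+0.46) = 2.8 × 10⁻⁴ → stable
  44–118 m: −αΔT+βΔS = −(1.5 × 10⁻⁴)(-2.0)+(8 × 10⁻⁴)(-1.60) = -9.8 × 10⁻⁴ → UNSTABLE
  118–196 m: −αΔT+βΔS = −(1.5 × 10⁻⁴)(+1.0)+(8 × 10⁻⁴)(+0.36) = 1.4 × 10⁻⁴ → stable
  196–205 m: −αΔT+βΔS = −(1.5 × 10⁻⁴)(+0.2)+(8 × 10⁻⁴)(+2.36) = 1.9 × 10⁻³ → stable
The 44–118 m interval has Δρ < 0: lighter water underlies denser water.

44–118 m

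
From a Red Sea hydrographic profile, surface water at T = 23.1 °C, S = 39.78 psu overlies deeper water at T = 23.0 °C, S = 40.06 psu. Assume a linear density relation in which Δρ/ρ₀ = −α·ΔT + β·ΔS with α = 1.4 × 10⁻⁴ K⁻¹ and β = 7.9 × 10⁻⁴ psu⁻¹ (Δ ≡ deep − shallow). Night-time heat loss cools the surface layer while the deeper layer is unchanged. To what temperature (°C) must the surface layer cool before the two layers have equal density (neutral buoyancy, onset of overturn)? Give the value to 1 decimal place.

21.4 °C

Neutral buoyancy requires Δρ = 0, i.e. −α(T_deep − T_surf′) + β(S_deep − S_surf) = 0.
T_surf′ = T_deep − (β/α)·ΔS = 23.0 − (7.9 × 10⁻⁴/1.4 × 10⁻⁴)·(+0.28) = 21.420 °C.
Cooling required: 23.1 − (21.420) = 1.680 °C.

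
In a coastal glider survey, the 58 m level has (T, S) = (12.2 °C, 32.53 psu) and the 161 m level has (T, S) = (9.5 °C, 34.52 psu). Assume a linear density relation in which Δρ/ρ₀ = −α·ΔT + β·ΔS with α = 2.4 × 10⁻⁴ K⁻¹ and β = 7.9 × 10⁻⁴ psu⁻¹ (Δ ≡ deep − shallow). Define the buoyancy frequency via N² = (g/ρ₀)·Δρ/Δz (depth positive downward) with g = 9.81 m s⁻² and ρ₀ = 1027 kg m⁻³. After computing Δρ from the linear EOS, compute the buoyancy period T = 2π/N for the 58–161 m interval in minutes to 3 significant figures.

ΔT = -2.7 K, ΔS = +1.99 psu (deep − shallow).
Δρ/ρ₀ = −αΔT + βΔS = 6.48 × 10⁻⁴ + 1.5721 × 10⁻³ = 2.2201 × 10⁻³, so Δρ ≈ 2.280 kg m⁻³.
N² = (g/ρ₀)·Δρ/Δz = g·(Δρ/ρ₀)/Δz = 9.81 × 2.2201 × 10⁻³ / 103 = 2.1145 × 10⁻⁴ s⁻².
N = √(2.1145 × 10⁻⁴) = 0.014541 rad s⁻¹ → T = 2π/N = 432.10 s = 7.2017 min ≈ 7.20 min.

7.20 min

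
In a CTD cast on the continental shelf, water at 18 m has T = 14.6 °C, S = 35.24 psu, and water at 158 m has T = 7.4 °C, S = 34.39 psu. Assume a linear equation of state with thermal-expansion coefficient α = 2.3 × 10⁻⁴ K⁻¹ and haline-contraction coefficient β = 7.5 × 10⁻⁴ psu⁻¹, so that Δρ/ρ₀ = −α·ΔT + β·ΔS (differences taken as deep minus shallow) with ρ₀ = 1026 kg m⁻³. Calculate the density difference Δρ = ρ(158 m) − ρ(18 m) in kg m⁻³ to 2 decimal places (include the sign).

+1.04 kg m⁻³

ΔT = -7.2 K, ΔS = -0.85 psu (deep − shallow).
Δρ/ρ₀ = −(2.3 × 10⁻⁴)(-7.2) + (7.5 × 10⁻⁴)(-0.85) = 1.0185 × 10⁻³.
Δρ = 1026 × (1.0185 × 10⁻³) = +1.04 kg m⁻³.
Positive Δρ: denser below, stable.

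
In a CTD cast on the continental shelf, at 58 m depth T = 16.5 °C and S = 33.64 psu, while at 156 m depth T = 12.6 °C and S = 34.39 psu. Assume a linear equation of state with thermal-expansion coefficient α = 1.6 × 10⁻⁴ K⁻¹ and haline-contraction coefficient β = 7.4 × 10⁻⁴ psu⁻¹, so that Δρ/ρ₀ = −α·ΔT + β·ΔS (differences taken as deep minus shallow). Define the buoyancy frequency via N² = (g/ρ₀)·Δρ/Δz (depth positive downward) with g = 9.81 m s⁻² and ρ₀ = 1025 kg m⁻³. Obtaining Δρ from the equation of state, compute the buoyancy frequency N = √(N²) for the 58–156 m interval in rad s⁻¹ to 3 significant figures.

ΔT = -3.9 K, ΔS = +0.75 psu (deep − shallow).
Δρ/ρ₀ = −αΔT + βΔS = 6.24 × 10⁻⁴ + 5.55 × 10⁻⁴ = 1.179 × 10⁻³, so Δρ ≈ 1.208 kg m⁻³.
N² = (g/ρ₀)·Δρ/Δz = g·(Δρ/ρ₀)/Δz = 9.81 × 1.179 × 10⁻³ / 98 = 1.1802 × 10⁻⁴ s⁻².
N = √(1.1802 × 10⁻⁴) = 0.010864 rad s⁻¹ ≈ 0.0109 rad s⁻¹.

0.0109 rad s⁻¹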